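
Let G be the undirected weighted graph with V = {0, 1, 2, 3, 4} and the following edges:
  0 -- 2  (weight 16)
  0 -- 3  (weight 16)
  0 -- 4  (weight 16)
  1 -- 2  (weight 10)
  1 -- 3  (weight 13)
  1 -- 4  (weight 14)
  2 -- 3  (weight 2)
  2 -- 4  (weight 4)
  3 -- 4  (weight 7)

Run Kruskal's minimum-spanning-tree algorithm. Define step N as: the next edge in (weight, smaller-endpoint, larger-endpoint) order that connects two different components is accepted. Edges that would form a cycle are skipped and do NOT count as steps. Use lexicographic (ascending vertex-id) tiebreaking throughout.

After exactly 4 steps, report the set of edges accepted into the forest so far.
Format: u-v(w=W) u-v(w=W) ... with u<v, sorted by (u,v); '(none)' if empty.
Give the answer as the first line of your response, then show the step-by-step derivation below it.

0-2(w=16) 1-2(w=10) 2-3(w=2) 2-4(w=4)

step 1: add edge 2-3 (w=2); MST = {2-3(w=2)}
step 2: add edge 2-4 (w=4); MST = {2-3(w=2) 2-4(w=4)}
step 3: add edge 1-2 (w=10); MST = {1-2(w=10) 2-3(w=2) 2-4(w=4)}
step 4: add edge 0-2 (w=16); MST = {0-2(w=16) 1-2(w=10) 2-3(w=2) 2-4(w=4)}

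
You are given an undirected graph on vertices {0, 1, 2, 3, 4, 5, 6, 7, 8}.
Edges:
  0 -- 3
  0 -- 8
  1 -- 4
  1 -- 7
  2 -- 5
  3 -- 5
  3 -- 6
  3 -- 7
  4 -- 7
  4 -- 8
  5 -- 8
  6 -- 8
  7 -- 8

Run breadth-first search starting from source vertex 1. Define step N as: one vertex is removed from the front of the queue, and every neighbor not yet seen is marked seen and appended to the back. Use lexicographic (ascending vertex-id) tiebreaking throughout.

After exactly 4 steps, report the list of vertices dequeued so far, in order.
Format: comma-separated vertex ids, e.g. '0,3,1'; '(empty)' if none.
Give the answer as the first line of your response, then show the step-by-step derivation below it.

1,4,7,8

step 1: dequeue 1; queue=[4,7]; order=1
step 2: dequeue 4; queue=[7,8]; order=1,4
step 3: dequeue 7; queue=[8,3]; order=1,4,7
step 4: dequeue 8; queue=[3,0,5,6]; order=1,4,7,8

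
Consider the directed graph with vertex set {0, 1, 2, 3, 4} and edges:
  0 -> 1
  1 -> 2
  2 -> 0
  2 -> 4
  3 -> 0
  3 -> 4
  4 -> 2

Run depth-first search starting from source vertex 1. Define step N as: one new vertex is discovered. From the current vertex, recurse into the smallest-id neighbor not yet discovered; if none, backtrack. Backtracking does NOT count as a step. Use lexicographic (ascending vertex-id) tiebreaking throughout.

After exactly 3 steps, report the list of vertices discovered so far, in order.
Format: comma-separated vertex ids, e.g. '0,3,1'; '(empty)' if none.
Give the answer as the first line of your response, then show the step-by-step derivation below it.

1,2,0

step 1: discover 1; path=1; order=1
step 2: discover 2; path=1>2; order=1,2
step 3: discover 0; path=1>2>0; order=1,2,0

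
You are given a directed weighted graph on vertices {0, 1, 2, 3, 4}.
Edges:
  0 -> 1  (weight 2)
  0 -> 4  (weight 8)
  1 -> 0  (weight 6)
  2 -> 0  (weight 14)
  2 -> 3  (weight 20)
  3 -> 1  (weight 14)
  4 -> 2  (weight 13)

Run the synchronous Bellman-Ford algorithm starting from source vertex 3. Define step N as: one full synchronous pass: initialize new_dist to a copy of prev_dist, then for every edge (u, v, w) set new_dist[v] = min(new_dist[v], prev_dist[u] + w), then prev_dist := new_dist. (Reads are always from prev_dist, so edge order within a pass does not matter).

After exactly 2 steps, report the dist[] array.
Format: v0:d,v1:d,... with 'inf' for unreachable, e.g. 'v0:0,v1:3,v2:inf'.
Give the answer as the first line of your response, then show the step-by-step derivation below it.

v0:20,v1:14,v2:inf,v3:0,v4:inf

step 1: dist = v0:inf,v1:14,v2:inf,v3:0,v4:inf
step 2: dist = v0:20,v1:14,v2:inf,v3:0,v4:inf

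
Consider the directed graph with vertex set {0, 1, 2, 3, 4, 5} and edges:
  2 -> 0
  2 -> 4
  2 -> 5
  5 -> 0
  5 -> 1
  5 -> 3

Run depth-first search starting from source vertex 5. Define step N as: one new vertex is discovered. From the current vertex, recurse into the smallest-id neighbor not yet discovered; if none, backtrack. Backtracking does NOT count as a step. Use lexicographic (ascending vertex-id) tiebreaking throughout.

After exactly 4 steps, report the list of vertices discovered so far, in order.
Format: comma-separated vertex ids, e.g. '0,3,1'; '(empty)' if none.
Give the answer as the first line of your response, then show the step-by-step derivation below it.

5,0,1,3

step 1: discover 5; path=5; order=5
step 2: discover 0; path=5>0; order=5,0
step 3: discover 1; path=5>1; order=5,0,1
step 4: discover 3; path=5>3; order=5,0,1,3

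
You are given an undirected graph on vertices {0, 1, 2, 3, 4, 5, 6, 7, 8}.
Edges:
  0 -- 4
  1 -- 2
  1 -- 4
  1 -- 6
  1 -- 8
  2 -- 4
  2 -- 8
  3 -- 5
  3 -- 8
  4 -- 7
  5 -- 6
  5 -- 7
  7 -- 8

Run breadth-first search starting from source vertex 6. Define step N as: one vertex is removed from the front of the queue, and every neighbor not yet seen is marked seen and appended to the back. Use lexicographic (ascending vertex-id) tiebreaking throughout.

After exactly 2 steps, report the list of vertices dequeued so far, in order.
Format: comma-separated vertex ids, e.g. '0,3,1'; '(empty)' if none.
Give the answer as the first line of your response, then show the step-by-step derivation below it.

6,1

step 1: dequeue 6; queue=[1,5]; order=6
step 2: dequeue 1; queue=[5,2,4,8]; order=6,1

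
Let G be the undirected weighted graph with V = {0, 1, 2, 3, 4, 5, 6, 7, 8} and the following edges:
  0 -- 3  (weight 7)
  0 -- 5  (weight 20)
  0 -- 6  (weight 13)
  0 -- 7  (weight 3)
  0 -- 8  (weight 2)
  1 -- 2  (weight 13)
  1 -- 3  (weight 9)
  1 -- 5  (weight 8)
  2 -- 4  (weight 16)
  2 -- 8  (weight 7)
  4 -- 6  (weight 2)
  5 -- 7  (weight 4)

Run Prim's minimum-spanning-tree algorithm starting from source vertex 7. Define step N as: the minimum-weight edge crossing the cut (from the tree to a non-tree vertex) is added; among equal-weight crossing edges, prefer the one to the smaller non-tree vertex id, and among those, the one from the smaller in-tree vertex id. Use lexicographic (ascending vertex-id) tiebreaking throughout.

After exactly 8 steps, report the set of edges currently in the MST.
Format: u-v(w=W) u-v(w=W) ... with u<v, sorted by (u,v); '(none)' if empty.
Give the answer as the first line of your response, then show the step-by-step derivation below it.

0-3(w=7) 0-6(w=13) 0-7(w=3) 0-8(w=2) 1-5(w=8) 2-8(w=7) 4-6(w=2) 5-7(w=4)

step 1: add edge 0-7 (w=3); MST = {0-7(w=3)}
step 2: add edge 0-8 (w=2); MST = {0-7(w=3) 0-8(w=2)}
step 3: add edge 5-7 (w=4); MST = {0-7(w=3) 0-8(w=2) 5-7(w=4)}
step 4: add edge 2-8 (w=7); MST = {0-7(w=3) 0-8(w=2) 2-8(w=7) 5-7(w=4)}
step 5: add edge 0-3 (w=7); MST = {0-3(w=7) 0-7(w=3) 0-8(w=2) 2-8(w=7) 5-7(w=4)}
step 6: add edge 1-5 (w=8); MST = {0-3(w=7) 0-7(w=3) 0-8(w=2) 1-5(w=8) 2-8(w=7) 5-7(w=4)}
step 7: add edge 0-6 (w=13); MST = {0-3(w=7) 0-6(w=13) 0-7(w=3) 0-8(w=2) 1-5(w=8) 2-8(w=7) 5-7(w=4)}
step 8: add edge 4-6 (w=2); MST = {0-3(w=7) 0-6(w=13) 0-7(w=3) 0-8(w=2) 1-5(w=8) 2-8(w=7) 4-6(w=2) 5-7(w=4)}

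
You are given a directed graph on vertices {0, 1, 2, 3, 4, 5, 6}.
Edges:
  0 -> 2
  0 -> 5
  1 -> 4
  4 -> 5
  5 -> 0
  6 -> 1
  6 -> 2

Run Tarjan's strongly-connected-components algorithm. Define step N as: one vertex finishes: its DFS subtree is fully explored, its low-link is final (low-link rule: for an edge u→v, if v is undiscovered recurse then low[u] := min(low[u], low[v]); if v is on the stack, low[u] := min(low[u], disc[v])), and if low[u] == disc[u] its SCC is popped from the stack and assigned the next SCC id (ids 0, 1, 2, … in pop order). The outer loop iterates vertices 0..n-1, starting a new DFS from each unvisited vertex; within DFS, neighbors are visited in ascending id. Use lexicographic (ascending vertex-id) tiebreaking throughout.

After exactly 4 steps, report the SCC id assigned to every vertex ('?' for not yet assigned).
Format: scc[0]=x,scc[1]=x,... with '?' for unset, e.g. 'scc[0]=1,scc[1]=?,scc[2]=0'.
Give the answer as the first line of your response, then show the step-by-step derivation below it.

scc[0]=1,scc[1]=?,scc[2]=0,scc[3]=?,scc[4]=2,scc[5]=1,scc[6]=?

step 1: low=(low[0]=0,low[1]=?,low[2]=1,low[3]=?,low[4]=?,low[5]=?,low[6]=?); scc=(scc[0]=?,scc[1]=?,scc[2]=0,scc[3]=?,scc[4]=?,scc[5]=?,scc[6]=?)
step 2: low=(low[0]=0,low[1]=?,low[2]=1,low[3]=?,low[4]=?,low[5]=0,low[6]=?); scc=(scc[0]=?,scc[1]=?,scc[2]=0,scc[3]=?,scc[4]=?,scc[5]=?,scc[6]=?)
step 3: low=(low[0]=0,low[1]=?,low[2]=1,low[3]=?,low[4]=?,low[5]=0,low[6]=?); scc=(scc[0]=1,scc[1]=?,scc[2]=0,scc[3]=?,scc[4]=?,scc[5]=1,scc[6]=?)
step 4: low=(low[0]=0,low[1]=3,low[2]=1,low[3]=?,low[4]=4,low[5]=0,low[6]=?); scc=(scc[0]=1,scc[1]=?,scc[2]=0,scc[3]=?,scc[4]=2,scc[5]=1,scc[6]=?)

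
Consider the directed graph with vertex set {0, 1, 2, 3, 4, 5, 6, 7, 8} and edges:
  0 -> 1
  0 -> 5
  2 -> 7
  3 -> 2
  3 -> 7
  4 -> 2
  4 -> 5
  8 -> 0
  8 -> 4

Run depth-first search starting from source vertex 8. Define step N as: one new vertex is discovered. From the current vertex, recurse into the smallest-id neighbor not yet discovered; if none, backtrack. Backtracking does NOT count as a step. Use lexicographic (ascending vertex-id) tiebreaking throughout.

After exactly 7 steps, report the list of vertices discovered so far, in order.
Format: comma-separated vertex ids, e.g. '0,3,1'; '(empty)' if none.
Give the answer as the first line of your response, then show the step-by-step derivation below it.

8,0,1,5,4,2,7

step 1: discover 8; path=8; order=8
step 2: discover 0; path=8>0; order=8,0
step 3: discover 1; path=8>0>1; order=8,0,1
step 4: discover 5; path=8>0>5; order=8,0,1,5
step 5: discover 4; path=8>4; order=8,0,1,5,4
step 6: discover 2; path=8>4>2; order=8,0,1,5,4,2
step 7: discover 7; path=8>4>2>7; order=8,0,1,5,4,2,7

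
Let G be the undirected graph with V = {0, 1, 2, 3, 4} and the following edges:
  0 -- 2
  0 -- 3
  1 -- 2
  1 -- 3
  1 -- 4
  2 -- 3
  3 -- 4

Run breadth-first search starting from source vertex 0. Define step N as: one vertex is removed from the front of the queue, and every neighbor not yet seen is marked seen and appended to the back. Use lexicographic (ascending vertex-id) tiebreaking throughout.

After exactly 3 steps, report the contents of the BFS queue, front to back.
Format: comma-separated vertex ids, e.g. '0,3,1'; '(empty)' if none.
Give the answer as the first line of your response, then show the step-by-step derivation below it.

1,4

step 1: dequeue 0; queue=[2,3]; order=0
step 2: dequeue 2; queue=[3,1]; order=0,2
step 3: dequeue 3; queue=[1,4]; order=0,2,3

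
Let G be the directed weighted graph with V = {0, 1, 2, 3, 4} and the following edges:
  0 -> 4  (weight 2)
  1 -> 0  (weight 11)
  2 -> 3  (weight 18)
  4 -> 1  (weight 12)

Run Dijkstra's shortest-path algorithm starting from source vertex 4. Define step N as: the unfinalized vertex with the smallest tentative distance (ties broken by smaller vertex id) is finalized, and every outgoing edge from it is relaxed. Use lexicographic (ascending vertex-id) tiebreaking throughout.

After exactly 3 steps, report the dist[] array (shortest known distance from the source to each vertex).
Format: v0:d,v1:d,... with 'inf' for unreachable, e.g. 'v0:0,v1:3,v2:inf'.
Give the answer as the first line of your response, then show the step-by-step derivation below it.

v0:23,v1:12,v2:inf,v3:inf,v4:0

step 1: dist = v0:inf,v1:12,v2:inf,v3:inf,v4:0
step 2: dist = v0:23,v1:12,v2:inf,v3:inf,v4:0
step 3: dist = v0:23,v1:12,v2:inf,v3:inf,v4:0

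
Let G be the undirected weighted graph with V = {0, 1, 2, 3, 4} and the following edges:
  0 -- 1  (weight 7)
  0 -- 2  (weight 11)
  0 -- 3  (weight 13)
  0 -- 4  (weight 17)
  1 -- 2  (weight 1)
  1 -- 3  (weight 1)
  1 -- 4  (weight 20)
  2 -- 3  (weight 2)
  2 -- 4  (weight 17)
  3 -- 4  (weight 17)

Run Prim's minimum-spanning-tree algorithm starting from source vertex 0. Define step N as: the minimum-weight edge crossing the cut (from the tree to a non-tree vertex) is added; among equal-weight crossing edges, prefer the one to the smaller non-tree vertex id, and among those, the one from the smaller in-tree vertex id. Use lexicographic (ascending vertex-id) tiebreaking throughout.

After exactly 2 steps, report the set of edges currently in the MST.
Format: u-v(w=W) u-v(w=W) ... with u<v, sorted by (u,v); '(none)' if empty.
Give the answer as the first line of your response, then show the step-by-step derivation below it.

0-1(w=7) 1-2(w=1)

step 1: add edge 0-1 (w=7); MST = {0-1(w=7)}
step 2: add edge 1-2 (w=1); MST = {0-1(w=7) 1-2(w=1)}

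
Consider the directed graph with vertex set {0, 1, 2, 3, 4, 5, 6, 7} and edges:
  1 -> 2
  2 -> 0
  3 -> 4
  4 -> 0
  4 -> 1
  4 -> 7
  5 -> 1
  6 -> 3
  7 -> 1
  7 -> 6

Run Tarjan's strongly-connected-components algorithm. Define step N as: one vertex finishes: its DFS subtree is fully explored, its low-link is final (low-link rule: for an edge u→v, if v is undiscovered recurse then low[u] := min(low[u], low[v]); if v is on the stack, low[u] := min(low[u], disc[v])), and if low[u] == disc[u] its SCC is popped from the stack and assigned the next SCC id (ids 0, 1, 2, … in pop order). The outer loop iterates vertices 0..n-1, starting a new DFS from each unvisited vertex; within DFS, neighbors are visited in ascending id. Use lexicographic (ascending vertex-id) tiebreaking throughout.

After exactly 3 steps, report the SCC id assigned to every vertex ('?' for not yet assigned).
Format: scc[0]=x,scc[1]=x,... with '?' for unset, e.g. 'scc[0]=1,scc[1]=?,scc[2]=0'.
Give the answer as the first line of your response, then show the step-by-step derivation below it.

scc[0]=0,scc[1]=2,scc[2]=1,scc[3]=?,scc[4]=?,scc[5]=?,scc[6]=?,scc[7]=?

step 1: low=(low[0]=0,low[1]=?,low[2]=?,low[3]=?,low[4]=?,low[5]=?,low[6]=?,low[7]=?); scc=(scc[0]=0,scc[1]=?,scc[2]=?,scc[3]=?,scc[4]=?,scc[5]=?,scc[6]=?,scc[7]=?)
step 2: low=(low[0]=0,low[1]=1,low[2]=2,low[3]=?,low[4]=?,low[5]=?,low[6]=?,low[7]=?); scc=(scc[0]=0,scc[1]=?,scc[2]=1,scc[3]=?,scc[4]=?,scc[5]=?,scc[6]=?,scc[7]=?)
step 3: low=(low[0]=0,low[1]=1,low[2]=2,low[3]=?,low[4]=?,low[5]=?,low[6]=?,low[7]=?); scc=(scc[0]=0,scc[1]=2,scc[2]=1,scc[3]=?,scc[4]=?,scc[5]=?,scc[6]=?,scc[7]=?)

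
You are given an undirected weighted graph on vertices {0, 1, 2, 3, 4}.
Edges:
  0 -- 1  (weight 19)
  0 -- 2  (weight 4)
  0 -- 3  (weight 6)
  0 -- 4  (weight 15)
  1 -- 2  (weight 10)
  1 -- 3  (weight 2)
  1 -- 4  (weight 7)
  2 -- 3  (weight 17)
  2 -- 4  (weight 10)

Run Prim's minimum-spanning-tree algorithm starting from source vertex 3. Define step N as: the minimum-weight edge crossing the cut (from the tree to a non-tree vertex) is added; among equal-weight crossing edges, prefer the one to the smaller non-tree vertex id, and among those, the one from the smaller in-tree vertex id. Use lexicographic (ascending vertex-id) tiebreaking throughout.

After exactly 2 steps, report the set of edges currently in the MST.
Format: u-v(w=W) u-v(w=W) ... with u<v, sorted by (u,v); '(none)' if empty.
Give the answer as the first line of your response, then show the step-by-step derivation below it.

0-3(w=6) 1-3(w=2)

step 1: add edge 1-3 (w=2); MST = {1-3(w=2)}
step 2: add edge 0-3 (w=6); MST = {0-3(w=6) 1-3(w=2)}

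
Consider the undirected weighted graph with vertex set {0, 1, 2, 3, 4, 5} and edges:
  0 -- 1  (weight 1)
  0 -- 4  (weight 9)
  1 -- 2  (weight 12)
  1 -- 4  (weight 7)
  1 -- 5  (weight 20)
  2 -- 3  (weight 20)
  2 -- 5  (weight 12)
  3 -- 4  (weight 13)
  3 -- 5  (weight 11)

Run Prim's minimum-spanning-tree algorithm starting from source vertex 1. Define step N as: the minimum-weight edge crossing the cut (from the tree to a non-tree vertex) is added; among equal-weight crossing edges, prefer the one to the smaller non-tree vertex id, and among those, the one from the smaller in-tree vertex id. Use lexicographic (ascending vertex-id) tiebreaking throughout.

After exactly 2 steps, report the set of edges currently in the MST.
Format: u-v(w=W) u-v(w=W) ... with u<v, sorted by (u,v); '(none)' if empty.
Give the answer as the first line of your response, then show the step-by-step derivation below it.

0-1(w=1) 1-4(w=7)

step 1: add edge 0-1 (w=1); MST = {0-1(w=1)}
step 2: add edge 1-4 (w=7); MST = {0-1(w=1) 1-4(w=7)}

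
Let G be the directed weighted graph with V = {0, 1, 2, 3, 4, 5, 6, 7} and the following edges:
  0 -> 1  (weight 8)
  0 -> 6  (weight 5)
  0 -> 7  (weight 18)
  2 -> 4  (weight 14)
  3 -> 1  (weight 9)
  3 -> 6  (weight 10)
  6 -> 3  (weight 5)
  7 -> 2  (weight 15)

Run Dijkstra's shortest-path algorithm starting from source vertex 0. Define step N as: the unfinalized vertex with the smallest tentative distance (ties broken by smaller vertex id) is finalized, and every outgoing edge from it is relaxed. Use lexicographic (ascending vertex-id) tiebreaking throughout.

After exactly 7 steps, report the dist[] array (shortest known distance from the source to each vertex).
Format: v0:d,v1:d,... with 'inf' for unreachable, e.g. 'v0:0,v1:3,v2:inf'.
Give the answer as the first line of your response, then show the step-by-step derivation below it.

v0:0,v1:8,v2:33,v3:10,v4:47,v5:inf,v6:5,v7:18

step 1: dist = v0:0,v1:8,v2:inf,v3:inf,v4:inf,v5:inf,v6:5,v7:18
step 2: dist = v0:0,v1:8,v2:inf,v3:10,v4:inf,v5:inf,v6:5,v7:18
step 3: dist = v0:0,v1:8,v2:inf,v3:10,v4:inf,v5:inf,v6:5,v7:18
step 4: dist = v0:0,v1:8,v2:inf,v3:10,v4:inf,v5:inf,v6:5,v7:18
step 5: dist = v0:0,v1:8,v2:33,v3:10,v4:inf,v5:inf,v6:5,v7:18
step 6: dist = v0:0,v1:8,v2:33,v3:10,v4:47,v5:inf,v6:5,v7:18
step 7: dist = v0:0,v1:8,v2:33,v3:10,v4:47,v5:inf,v6:5,v7:18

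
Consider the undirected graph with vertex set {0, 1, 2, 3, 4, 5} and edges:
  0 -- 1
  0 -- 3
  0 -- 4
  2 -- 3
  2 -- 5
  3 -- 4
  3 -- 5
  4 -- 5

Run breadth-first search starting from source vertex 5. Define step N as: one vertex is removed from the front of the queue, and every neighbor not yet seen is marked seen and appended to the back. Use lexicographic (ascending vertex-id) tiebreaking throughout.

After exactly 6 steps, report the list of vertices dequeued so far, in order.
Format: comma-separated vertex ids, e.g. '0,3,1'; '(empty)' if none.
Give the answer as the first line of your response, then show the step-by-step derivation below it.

5,2,3,4,0,1

step 1: dequeue 5; queue=[2,3,4]; order=5
step 2: dequeue 2; queue=[3,4]; order=5,2
step 3: dequeue 3; queue=[4,0]; order=5,2,3
step 4: dequeue 4; queue=[0]; order=5,2,3,4
step 5: dequeue 0; queue=[1]; order=5,2,3,4,0
step 6: dequeue 1; queue=[(empty)]; order=5,2,3,4,0,1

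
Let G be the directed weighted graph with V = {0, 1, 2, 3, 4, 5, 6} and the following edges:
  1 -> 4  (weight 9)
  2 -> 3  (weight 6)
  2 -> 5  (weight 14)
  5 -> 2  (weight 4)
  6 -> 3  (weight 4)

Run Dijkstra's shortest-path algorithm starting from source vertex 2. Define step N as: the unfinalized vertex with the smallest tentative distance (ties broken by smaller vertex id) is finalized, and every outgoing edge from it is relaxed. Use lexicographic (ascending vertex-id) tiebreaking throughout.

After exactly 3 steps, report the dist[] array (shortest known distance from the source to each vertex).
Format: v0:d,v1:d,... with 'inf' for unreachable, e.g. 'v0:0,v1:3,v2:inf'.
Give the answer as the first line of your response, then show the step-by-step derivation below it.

v0:inf,v1:inf,v2:0,v3:6,v4:inf,v5:14,v6:inf

step 1: dist = v0:inf,v1:inf,v2:0,v3:6,v4:inf,v5:14,v6:inf
step 2: dist = v0:inf,v1:inf,v2:0,v3:6,v4:inf,v5:14,v6:inf
step 3: dist = v0:inf,v1:inf,v2:0,v3:6,v4:inf,v5:14,v6:inf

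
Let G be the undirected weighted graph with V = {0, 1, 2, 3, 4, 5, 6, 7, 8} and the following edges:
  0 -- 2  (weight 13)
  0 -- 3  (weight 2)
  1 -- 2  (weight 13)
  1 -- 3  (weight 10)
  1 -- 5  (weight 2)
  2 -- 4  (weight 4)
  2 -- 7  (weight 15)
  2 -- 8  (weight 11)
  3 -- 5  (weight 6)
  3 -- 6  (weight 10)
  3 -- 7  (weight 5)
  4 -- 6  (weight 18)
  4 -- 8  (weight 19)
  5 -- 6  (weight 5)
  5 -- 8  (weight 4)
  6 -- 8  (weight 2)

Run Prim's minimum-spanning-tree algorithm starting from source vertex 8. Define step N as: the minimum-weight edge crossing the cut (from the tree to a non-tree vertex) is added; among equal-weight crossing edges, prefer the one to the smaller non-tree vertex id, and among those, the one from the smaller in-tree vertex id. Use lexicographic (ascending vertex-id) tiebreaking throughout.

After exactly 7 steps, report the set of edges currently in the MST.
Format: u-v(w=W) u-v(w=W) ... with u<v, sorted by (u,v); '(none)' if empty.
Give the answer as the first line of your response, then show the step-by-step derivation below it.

0-3(w=2) 1-5(w=2) 2-8(w=11) 3-5(w=6) 3-7(w=5) 5-8(w=4) 6-8(w=2)

step 1: add edge 6-8 (w=2); MST = {6-8(w=2)}
step 2: add edge 5-8 (w=4); MST = {5-8(w=4) 6-8(w=2)}
step 3: add edge 1-5 (w=2); MST = {1-5(w=2) 5-8(w=4) 6-8(w=2)}
step 4: add edge 3-5 (w=6); MST = {1-5(w=2) 3-5(w=6) 5-8(w=4) 6-8(w=2)}
step 5: add edge 0-3 (w=2); MST = {0-3(w=2) 1-5(w=2) 3-5(w=6) 5-8(w=4) 6-8(w=2)}
step 6: add edge 3-7 (w=5); MST = {0-3(w=2) 1-5(w=2) 3-5(w=6) 3-7(w=5) 5-8(w=4) 6-8(w=2)}
step 7: add edge 2-8 (w=11); MST = {0-3(w=2) 1-5(w=2) 2-8(w=11) 3-5(w=6) 3-7(w=5) 5-8(w=4) 6-8(w=2)}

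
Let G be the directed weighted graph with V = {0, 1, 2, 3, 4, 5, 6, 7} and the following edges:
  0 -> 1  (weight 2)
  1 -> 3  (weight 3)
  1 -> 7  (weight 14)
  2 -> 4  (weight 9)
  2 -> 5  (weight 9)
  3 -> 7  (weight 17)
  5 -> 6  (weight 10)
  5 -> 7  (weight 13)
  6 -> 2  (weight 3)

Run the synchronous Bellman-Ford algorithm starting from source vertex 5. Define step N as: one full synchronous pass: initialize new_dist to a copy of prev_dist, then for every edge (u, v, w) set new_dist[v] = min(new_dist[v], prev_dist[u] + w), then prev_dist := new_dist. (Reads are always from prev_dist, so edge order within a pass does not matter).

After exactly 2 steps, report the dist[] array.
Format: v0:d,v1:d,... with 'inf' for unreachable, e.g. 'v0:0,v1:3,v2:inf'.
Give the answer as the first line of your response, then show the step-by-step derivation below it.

v0:inf,v1:inf,v2:13,v3:inf,v4:inf,v5:0,v6:10,v7:13

step 1: dist = v0:inf,v1:inf,v2:inf,v3:inf,v4:inf,v5:0,v6:10,v7:13
step 2: dist = v0:inf,v1:inf,v2:13,v3:inf,v4:inf,v5:0,v6:10,v7:13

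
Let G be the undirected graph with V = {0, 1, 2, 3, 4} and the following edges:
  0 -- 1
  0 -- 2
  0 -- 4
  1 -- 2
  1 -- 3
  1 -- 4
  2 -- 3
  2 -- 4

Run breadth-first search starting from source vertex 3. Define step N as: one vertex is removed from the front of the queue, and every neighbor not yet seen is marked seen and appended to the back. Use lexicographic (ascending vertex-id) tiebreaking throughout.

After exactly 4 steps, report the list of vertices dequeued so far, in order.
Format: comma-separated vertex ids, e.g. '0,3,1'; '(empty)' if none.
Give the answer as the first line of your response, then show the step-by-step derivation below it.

3,1,2,0

step 1: dequeue 3; queue=[1,2]; order=3
step 2: dequeue 1; queue=[2,0,4]; order=3,1
step 3: dequeue 2; queue=[0,4]; order=3,1,2
step 4: dequeue 0; queue=[4]; order=3,1,2,0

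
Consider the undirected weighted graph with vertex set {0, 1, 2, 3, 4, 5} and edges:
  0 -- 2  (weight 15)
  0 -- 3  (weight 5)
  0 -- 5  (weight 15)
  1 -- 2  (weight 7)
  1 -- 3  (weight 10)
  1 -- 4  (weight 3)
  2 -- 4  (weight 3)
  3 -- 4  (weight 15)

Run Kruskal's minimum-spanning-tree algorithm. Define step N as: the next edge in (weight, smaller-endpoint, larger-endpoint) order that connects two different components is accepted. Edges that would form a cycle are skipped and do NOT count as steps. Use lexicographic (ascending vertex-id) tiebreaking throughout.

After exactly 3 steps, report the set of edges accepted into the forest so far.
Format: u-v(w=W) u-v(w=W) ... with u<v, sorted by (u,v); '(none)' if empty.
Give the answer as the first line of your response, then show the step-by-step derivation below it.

0-3(w=5) 1-4(w=3) 2-4(w=3)

step 1: add edge 1-4 (w=3); MST = {1-4(w=3)}
step 2: add edge 2-4 (w=3); MST = {1-4(w=3) 2-4(w=3)}
step 3: add edge 0-3 (w=5); MST = {0-3(w=5) 1-4(w=3) 2-4(w=3)}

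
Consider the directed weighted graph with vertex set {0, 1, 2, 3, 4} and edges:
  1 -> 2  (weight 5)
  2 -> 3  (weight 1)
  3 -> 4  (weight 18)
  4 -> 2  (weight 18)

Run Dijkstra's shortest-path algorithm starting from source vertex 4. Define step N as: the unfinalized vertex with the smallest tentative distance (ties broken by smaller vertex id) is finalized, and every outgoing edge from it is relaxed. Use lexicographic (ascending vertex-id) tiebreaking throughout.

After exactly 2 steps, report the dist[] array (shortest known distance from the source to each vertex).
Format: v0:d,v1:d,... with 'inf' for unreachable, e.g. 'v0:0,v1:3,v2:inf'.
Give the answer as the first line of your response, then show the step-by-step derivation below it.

v0:inf,v1:inf,v2:18,v3:19,v4:0

step 1: dist = v0:inf,v1:inf,v2:18,v3:inf,v4:0
step 2: dist = v0:inf,v1:inf,v2:18,v3:19,v4:0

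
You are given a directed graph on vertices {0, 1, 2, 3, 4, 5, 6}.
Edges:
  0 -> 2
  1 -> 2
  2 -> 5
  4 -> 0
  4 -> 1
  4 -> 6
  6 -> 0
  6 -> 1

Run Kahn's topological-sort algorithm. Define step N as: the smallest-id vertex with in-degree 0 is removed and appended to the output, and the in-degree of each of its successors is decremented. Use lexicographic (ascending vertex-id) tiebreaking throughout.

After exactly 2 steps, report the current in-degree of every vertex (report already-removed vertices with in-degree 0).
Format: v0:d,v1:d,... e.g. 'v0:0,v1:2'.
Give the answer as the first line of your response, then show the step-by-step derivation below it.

v0:1,v1:1,v2:2,v3:0,v4:0,v5:1,v6:0

step 1: output 3; order=[3]; indeg=(2,2,2,0,0,1,1)
step 2: output 4; order=[3,4]; indeg=(1,1,2,0,0,1,0)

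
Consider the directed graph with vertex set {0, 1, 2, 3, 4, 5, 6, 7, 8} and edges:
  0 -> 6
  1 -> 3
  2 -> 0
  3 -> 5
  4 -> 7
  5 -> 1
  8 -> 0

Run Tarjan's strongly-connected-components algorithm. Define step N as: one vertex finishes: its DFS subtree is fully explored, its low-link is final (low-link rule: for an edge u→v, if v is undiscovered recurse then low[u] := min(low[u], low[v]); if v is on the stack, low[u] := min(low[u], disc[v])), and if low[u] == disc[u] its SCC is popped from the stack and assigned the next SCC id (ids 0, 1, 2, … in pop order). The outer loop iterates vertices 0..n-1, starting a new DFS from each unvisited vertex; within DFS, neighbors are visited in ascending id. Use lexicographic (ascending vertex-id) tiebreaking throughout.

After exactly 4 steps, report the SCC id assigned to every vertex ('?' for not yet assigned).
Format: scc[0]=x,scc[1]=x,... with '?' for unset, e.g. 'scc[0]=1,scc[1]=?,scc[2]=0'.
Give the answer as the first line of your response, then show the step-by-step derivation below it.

scc[0]=1,scc[1]=?,scc[2]=?,scc[3]=?,scc[4]=?,scc[5]=?,scc[6]=0,scc[7]=?,scc[8]=?

step 1: low=(low[0]=0,low[1]=?,low[2]=?,low[3]=?,low[4]=?,low[5]=?,low[6]=1,low[7]=?,low[8]=?); scc=(scc[0]=?,scc[1]=?,scc[2]=?,scc[3]=?,scc[4]=?,scc[5]=?,scc[6]=0,scc[7]=?,scc[8]=?)
step 2: low=(low[0]=0,low[1]=?,low[2]=?,low[3]=?,low[4]=?,low[5]=?,low[6]=1,low[7]=?,low[8]=?); scc=(scc[0]=1,scc[1]=?,scc[2]=?,scc[3]=?,scc[4]=?,scc[5]=?,scc[6]=0,scc[7]=?,scc[8]=?)
step 3: low=(low[0]=0,low[1]=2,low[2]=?,low[3]=3,low[4]=?,low[5]=2,low[6]=1,low[7]=?,low[8]=?); scc=(scc[0]=1,scc[1]=?,scc[2]=?,scc[3]=?,scc[4]=?,scc[5]=?,scc[6]=0,scc[7]=?,scc[8]=?)
step 4: low=(low[0]=0,low[1]=2,low[2]=?,low[3]=2,low[4]=?,low[5]=2,low[6]=1,low[7]=?,low[8]=?); scc=(scc[0]=1,scc[1]=?,scc[2]=?,scc[3]=?,scc[4]=?,scc[5]=?,scc[6]=0,scc[7]=?,scc[8]=?)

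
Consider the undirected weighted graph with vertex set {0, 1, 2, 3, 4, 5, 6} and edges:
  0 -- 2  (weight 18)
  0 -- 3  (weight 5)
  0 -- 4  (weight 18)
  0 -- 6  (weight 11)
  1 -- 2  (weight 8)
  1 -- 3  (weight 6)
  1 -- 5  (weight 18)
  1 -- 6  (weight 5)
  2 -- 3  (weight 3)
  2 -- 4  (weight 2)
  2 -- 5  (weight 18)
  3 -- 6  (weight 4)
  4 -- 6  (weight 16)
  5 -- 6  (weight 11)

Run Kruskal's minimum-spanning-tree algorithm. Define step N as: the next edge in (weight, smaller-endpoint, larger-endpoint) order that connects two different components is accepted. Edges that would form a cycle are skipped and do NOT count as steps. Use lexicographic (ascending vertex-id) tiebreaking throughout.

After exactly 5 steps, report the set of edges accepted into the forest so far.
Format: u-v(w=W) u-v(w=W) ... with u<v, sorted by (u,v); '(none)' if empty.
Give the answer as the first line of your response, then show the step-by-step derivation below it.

0-3(w=5) 1-6(w=5) 2-3(w=3) 2-4(w=2) 3-6(w=4)

step 1: add edge 2-4 (w=2); MST = {2-4(w=2)}
step 2: add edge 2-3 (w=3); MST = {2-3(w=3) 2-4(w=2)}
step 3: add edge 3-6 (w=4); MST = {2-3(w=3) 2-4(w=2) 3-6(w=4)}
step 4: add edge 0-3 (w=5); MST = {0-3(w=5) 2-3(w=3) 2-4(w=2) 3-6(w=4)}
step 5: add edge 1-6 (w=5); MST = {0-3(w=5) 1-6(w=5) 2-3(w=3) 2-4(w=2) 3-6(w=4)}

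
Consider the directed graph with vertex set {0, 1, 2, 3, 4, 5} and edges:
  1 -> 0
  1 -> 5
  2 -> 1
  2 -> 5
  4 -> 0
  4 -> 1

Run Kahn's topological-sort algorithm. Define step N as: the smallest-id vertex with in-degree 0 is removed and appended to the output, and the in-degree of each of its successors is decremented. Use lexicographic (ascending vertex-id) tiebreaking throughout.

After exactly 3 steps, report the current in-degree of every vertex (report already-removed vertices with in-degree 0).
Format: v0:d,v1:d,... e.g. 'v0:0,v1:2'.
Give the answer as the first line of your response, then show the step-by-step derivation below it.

v0:1,v1:0,v2:0,v3:0,v4:0,v5:1

step 1: output 2; order=[2]; indeg=(2,1,0,0,0,1)
step 2: output 3; order=[2,3]; indeg=(2,1,0,0,0,1)
step 3: output 4; order=[2,3,4]; indeg=(1,0,0,0,0,1)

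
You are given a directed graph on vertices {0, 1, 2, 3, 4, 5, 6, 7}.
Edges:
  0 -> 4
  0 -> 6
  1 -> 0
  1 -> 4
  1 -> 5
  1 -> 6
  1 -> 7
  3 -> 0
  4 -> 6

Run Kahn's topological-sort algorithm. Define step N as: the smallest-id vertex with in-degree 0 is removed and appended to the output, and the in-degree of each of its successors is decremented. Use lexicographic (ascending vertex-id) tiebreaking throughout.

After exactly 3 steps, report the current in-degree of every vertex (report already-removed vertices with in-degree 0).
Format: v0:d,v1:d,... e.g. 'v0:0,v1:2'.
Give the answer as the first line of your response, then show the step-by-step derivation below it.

v0:0,v1:0,v2:0,v3:0,v4:1,v5:0,v6:2,v7:0

step 1: output 1; order=[1]; indeg=(1,0,0,0,1,0,2,0)
step 2: output 2; order=[1,2]; indeg=(1,0,0,0,1,0,2,0)
step 3: output 3; order=[1,2,3]; indeg=(0,0,0,0,1,0,2,0)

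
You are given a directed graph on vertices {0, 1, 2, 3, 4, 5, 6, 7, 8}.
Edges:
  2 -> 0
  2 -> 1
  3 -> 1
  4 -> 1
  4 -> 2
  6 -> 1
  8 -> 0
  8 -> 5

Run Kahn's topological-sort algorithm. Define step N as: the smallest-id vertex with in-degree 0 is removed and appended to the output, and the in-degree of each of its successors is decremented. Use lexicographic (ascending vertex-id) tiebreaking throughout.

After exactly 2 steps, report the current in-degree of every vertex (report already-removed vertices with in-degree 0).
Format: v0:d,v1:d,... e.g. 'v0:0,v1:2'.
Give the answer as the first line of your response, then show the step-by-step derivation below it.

v0:2,v1:2,v2:0,v3:0,v4:0,v5:1,v6:0,v7:0,v8:0

step 1: output 3; order=[3]; indeg=(2,3,1,0,0,1,0,0,0)
step 2: output 4; order=[3,4]; indeg=(2,2,0,0,0,1,0,0,0)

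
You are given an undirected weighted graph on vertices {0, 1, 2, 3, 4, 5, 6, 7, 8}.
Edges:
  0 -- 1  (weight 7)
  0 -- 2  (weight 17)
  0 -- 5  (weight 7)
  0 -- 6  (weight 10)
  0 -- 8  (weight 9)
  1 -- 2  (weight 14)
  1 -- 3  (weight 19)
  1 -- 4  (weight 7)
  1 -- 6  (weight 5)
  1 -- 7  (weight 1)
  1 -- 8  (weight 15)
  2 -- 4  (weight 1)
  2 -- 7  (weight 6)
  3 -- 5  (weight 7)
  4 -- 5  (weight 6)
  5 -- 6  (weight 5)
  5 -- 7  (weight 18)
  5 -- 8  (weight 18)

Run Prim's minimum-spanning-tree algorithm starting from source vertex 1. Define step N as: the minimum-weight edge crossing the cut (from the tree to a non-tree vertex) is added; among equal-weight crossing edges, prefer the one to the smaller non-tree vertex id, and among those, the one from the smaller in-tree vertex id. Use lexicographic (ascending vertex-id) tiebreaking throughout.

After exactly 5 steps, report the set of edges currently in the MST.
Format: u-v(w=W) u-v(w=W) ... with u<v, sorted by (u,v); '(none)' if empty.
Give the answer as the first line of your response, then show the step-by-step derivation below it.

1-6(w=5) 1-7(w=1) 2-4(w=1) 2-7(w=6) 5-6(w=5)

step 1: add edge 1-7 (w=1); MST = {1-7(w=1)}
step 2: add edge 1-6 (w=5); MST = {1-6(w=5) 1-7(w=1)}
step 3: add edge 5-6 (w=5); MST = {1-6(w=5) 1-7(w=1) 5-6(w=5)}
step 4: add edge 2-7 (w=6); MST = {1-6(w=5) 1-7(w=1) 2-7(w=6) 5-6(w=5)}
step 5: add edge 2-4 (w=1); MST = {1-6(w=5) 1-7(w=1) 2-4(w=1) 2-7(w=6) 5-6(w=5)}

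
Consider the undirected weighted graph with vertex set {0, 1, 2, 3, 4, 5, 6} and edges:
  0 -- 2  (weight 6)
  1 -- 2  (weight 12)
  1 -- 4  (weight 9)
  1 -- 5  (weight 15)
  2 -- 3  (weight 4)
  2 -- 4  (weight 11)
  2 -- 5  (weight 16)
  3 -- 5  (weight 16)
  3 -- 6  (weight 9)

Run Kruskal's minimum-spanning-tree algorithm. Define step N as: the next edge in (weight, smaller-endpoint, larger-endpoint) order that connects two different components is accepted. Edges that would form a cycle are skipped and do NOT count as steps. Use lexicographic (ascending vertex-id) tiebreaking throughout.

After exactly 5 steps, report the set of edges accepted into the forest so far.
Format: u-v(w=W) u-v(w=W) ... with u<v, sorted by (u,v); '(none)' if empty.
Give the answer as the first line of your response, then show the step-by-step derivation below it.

0-2(w=6) 1-4(w=9) 2-3(w=4) 2-4(w=11) 3-6(w=9)

step 1: add edge 2-3 (w=4); MST = {2-3(w=4)}
step 2: add edge 0-2 (w=6); MST = {0-2(w=6) 2-3(w=4)}
step 3: add edge 1-4 (w=9); MST = {0-2(w=6) 1-4(w=9) 2-3(w=4)}
step 4: add edge 3-6 (w=9); MST = {0-2(w=6) 1-4(w=9) 2-3(w=4) 3-6(w=9)}
step 5: add edge 2-4 (w=11); MST = {0-2(w=6) 1-4(w=9) 2-3(w=4) 2-4(w=11) 3-6(w=9)}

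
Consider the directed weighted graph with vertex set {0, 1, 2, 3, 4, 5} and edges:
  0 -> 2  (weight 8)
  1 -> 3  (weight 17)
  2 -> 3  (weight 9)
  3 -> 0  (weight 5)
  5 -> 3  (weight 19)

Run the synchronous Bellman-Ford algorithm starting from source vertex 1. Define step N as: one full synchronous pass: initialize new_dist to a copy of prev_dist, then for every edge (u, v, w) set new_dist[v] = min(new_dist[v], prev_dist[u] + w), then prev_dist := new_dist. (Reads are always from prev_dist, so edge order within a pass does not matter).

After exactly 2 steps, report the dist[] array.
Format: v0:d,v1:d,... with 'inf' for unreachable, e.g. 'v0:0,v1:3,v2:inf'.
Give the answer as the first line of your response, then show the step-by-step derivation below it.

v0:22,v1:0,v2:inf,v3:17,v4:inf,v5:inf

step 1: dist = v0:inf,v1:0,v2:inf,v3:17,v4:inf,v5:inf
step 2: dist = v0:22,v1:0,v2:inf,v3:17,v4:inf,v5:inf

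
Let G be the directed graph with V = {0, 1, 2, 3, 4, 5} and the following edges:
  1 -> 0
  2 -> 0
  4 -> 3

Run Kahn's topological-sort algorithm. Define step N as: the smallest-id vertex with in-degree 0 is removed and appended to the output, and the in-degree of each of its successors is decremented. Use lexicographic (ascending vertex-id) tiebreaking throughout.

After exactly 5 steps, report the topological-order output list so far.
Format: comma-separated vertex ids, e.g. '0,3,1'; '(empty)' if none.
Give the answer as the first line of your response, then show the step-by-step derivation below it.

1,2,0,4,3

step 1: output 1; order=[1]; indeg=(1,0,0,1,0,0)
step 2: output 2; order=[1,2]; indeg=(0,0,0,1,0,0)
step 3: output 0; order=[1,2,0]; indeg=(0,0,0,1,0,0)
step 4: output 4; order=[1,2,0,4]; indeg=(0,0,0,0,0,0)
step 5: output 3; order=[1,2,0,4,3]; indeg=(0,0,0,0,0,0)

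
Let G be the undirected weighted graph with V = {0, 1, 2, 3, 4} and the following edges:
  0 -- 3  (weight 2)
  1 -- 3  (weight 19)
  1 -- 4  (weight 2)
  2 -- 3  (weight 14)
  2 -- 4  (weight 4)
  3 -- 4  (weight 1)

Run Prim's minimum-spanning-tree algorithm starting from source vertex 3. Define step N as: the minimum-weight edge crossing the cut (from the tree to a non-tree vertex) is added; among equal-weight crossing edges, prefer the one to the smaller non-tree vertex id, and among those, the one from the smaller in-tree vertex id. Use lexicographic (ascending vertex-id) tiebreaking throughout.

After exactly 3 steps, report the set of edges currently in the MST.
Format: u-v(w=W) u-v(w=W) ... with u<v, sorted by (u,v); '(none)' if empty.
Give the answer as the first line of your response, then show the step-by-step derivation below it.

0-3(w=2) 1-4(w=2) 3-4(w=1)

step 1: add edge 3-4 (w=1); MST = {3-4(w=1)}
step 2: add edge 0-3 (w=2); MST = {0-3(w=2) 3-4(w=1)}
step 3: add edge 1-4 (w=2); MST = {0-3(w=2) 1-4(w=2) 3-4(w=1)}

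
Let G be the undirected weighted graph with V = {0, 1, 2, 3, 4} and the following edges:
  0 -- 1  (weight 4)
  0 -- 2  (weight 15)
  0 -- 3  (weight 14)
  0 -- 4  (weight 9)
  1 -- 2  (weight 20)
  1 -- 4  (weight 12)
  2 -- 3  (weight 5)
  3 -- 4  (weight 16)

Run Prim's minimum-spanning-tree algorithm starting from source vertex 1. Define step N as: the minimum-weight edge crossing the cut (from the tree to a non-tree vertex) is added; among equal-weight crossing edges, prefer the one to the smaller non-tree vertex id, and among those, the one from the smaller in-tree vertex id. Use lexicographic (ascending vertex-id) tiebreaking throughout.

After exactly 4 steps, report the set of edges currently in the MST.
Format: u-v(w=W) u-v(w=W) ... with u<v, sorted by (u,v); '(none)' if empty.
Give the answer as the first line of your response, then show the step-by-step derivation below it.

0-1(w=4) 0-3(w=14) 0-4(w=9) 2-3(w=5)

step 1: add edge 0-1 (w=4); MST = {0-1(w=4)}
step 2: add edge 0-4 (w=9); MST = {0-1(w=4) 0-4(w=9)}
step 3: add edge 0-3 (w=14); MST = {0-1(w=4) 0-3(w=14) 0-4(w=9)}
step 4: add edge 2-3 (w=5); MST = {0-1(w=4) 0-3(w=14) 0-4(w=9) 2-3(w=5)}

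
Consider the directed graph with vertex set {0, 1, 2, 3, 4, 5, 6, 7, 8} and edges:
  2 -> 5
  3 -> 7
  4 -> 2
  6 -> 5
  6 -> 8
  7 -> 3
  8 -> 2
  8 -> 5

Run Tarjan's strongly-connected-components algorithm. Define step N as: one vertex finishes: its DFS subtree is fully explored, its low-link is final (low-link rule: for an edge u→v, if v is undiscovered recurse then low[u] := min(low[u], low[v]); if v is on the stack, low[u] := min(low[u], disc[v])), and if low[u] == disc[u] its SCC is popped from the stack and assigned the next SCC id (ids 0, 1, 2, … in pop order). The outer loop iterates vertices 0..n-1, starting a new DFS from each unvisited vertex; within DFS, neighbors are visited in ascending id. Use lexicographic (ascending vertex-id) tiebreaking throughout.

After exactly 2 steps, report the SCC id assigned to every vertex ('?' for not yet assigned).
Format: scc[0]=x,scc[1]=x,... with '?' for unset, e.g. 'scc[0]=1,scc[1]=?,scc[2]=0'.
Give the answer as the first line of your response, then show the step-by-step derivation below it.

scc[0]=0,scc[1]=1,scc[2]=?,scc[3]=?,scc[4]=?,scc[5]=?,scc[6]=?,scc[7]=?,scc[8]=?

step 1: low=(low[0]=0,low[1]=?,low[2]=?,low[3]=?,low[4]=?,low[5]=?,low[6]=?,low[7]=?,low[8]=?); scc=(scc[0]=0,scc[1]=?,scc[2]=?,scc[3]=?,scc[4]=?,scc[5]=?,scc[6]=?,scc[7]=?,scc[8]=?)
step 2: low=(low[0]=0,low[1]=1,low[2]=?,low[3]=?,low[4]=?,low[5]=?,low[6]=?,low[7]=?,low[8]=?); scc=(scc[0]=0,scc[1]=1,scc[2]=?,scc[3]=?,scc[4]=?,scc[5]=?,scc[6]=?,scc[7]=?,scc[8]=?)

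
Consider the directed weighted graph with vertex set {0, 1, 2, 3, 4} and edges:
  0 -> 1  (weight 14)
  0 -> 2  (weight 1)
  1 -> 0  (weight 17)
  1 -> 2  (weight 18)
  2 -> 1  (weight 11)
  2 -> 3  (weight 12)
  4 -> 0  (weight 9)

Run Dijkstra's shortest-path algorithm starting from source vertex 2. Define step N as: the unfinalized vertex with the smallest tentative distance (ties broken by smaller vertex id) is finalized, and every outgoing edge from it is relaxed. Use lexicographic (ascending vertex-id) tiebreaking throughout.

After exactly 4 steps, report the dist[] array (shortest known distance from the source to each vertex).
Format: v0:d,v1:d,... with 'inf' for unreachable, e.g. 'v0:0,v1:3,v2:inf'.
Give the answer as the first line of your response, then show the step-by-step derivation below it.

v0:28,v1:11,v2:0,v3:12,v4:inf

step 1: dist = v0:inf,v1:11,v2:0,v3:12,v4:inf
step 2: dist = v0:28,v1:11,v2:0,v3:12,v4:inf
step 3: dist = v0:28,v1:11,v2:0,v3:12,v4:inf
step 4: dist = v0:28,v1:11,v2:0,v3:12,v4:inf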